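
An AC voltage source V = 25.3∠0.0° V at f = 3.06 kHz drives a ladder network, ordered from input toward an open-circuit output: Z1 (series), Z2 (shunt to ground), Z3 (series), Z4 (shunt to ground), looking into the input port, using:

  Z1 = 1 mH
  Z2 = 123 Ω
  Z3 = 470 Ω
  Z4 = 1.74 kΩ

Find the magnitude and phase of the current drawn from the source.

Step 1 — Angular frequency: ω = 2π·f = 2π·3060 = 1.923e+04 rad/s.
Step 2 — Component impedances:
  Z1: Z = jωL = j·1.923e+04·0.001 = 0 + j19.23 Ω
  Z2: Z = R = 123 Ω
  Z3: Z = R = 470 Ω
  Z4: Z = R = 1740 Ω
Step 3 — Ladder network (open output): work backward from the far end, alternating series and parallel combinations. Z_in = 116.5 + j19.23 Ω = 118.1∠9.4° Ω.
Step 4 — Source phasor: V = 25.3∠0.0° V = 25.3 V.
Step 5 — Ohm's law: I = V / Z_total = (25.3) / (116.5 + j19.23) = 0.2114 - j0.03488 A.
Step 6 — Convert to polar: |I| = 0.2142 A, ∠I = -9.4°.

I = 0.2142∠-9.4° A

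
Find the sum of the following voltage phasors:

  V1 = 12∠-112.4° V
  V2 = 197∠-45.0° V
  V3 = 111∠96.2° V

Step 1 — Convert each phasor to rectangular form:
  V1 = 12·(cos(-112.4°) + j·sin(-112.4°)) = -4.573 - j11.09 V
  V2 = 197·(cos(-45.0°) + j·sin(-45.0°)) = 139.3 - j139.3 V
  V3 = 111·(cos(96.2°) + j·sin(96.2°)) = -11.99 + j110.4 V
Step 2 — Sum components: V_total = 122.7 - j40.04 V.
Step 3 — Convert to polar: |V_total| = 129.1 V, ∠V_total = -18.1°.

V_total = 129.1∠-18.1° V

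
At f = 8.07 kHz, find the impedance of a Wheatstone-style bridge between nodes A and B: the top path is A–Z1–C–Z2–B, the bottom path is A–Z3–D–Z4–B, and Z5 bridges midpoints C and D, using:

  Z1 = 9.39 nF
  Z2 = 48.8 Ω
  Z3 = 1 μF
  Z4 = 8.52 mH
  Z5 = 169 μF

Step 1 — Angular frequency: ω = 2π·f = 2π·8070 = 5.071e+04 rad/s.
Step 2 — Component impedances:
  Z1: Z = 1/(jωC) = -j/(ω·C) = 0 - j2100 Ω
  Z2: Z = R = 48.8 Ω
  Z3: Z = 1/(jωC) = -j/(ω·C) = 0 - j19.72 Ω
  Z4: Z = jωL = j·5.071e+04·0.00852 = 0 + j432 Ω
  Z5: Z = 1/(jωC) = -j/(ω·C) = 0 - j0.1167 Ω
Step 3 — Bridge requires nodal analysis (the Z5 bridge couples midpoints C and D, so the two paths cannot be reduced to a simple series/parallel combination). Setting node B to ground and injecting 1 A at node A, the 3-node admittance system at A, C, D solves to V_A = Z_AB = 48.21 - j14.21 Ω = 50.26∠-16.4° Ω.

Z = 48.21 - j14.21 Ω = 50.26∠-16.4° Ω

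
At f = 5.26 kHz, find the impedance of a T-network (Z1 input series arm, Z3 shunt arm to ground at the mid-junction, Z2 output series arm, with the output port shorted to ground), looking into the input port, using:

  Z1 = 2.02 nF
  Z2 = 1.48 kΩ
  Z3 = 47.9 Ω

Step 1 — Angular frequency: ω = 2π·f = 2π·5260 = 3.305e+04 rad/s.
Step 2 — Component impedances:
  Z1: Z = 1/(jωC) = -j/(ω·C) = 0 - j1.498e+04 Ω
  Z2: Z = R = 1480 Ω
  Z3: Z = R = 47.9 Ω
Step 3 — With the output port shorted to ground, the output series arm Z2 runs from the junction to ground; the shunt arm Z3 also runs from the junction to ground. They appear in parallel: Z3 || Z2 = 46.4 Ω.
Step 4 — Series with input arm Z1: Z_in = Z1 + (Z3 || Z2) = 46.4 - j1.498e+04 Ω = 1.498e+04∠-89.8° Ω.

Z = 46.4 - j1.498e+04 Ω = 1.498e+04∠-89.8° Ω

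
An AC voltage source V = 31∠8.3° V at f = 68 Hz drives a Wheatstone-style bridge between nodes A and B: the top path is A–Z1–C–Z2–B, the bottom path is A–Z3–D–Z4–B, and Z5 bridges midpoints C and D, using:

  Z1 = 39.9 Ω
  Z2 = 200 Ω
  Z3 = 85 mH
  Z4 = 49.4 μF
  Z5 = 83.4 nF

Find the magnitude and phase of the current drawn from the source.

Step 1 — Angular frequency: ω = 2π·f = 2π·68 = 427.3 rad/s.
Step 2 — Component impedances:
  Z1: Z = R = 39.9 Ω
  Z2: Z = R = 200 Ω
  Z3: Z = jωL = j·427.3·0.085 = 0 + j36.32 Ω
  Z4: Z = 1/(jωC) = -j/(ω·C) = 0 - j47.38 Ω
  Z5: Z = 1/(jωC) = -j/(ω·C) = 0 - j2.806e+04 Ω
Step 3 — Bridge requires nodal analysis (the Z5 bridge couples midpoints C and D, so the two paths cannot be reduced to a simple series/parallel combination). Setting node B to ground and injecting 1 A at node A, the 3-node admittance system at A, C, D solves to V_A = Z_AB = 0.5043 - j10.99 Ω = 11∠-87.4° Ω.
Step 4 — Source phasor: V = 31∠8.3° V = 30.68 + j4.475 V.
Step 5 — Ohm's law: I = V / Z_total = (30.68 + j4.475) / (0.5043 - j10.99) = -0.2786 + j2.805 A.
Step 6 — Convert to polar: |I| = 2.819 A, ∠I = 95.7°.

I = 2.819∠95.7° A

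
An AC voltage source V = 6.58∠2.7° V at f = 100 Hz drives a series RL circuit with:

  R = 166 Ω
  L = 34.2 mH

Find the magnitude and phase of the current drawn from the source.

Step 1 — Angular frequency: ω = 2π·f = 2π·100 = 628.3 rad/s.
Step 2 — Component impedances:
  R: Z = R = 166 Ω
  L: Z = jωL = j·628.3·0.0342 = 0 + j21.49 Ω
Step 3 — Series combination: Z_total = R + L = 166 + j21.49 Ω = 167.4∠7.4° Ω.
Step 4 — Source phasor: V = 6.58∠2.7° V = 6.573 + j0.31 V.
Step 5 — Ohm's law: I = V / Z_total = (6.573 + j0.31) / (166 + j21.49) = 0.03918 - j0.003205 A.
Step 6 — Convert to polar: |I| = 0.03931 A, ∠I = -4.7°.

I = 0.03931∠-4.7° A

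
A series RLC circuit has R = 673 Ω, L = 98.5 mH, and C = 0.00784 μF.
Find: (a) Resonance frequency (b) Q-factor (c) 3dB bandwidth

Step 1 — Resonance condition Im(Z)=0 gives ω₀ = 1/√(LC).
Step 2 — ω₀ = 1/√(0.0985·7.84e-09) = 3.599e+04 rad/s.
Step 3 — f₀ = ω₀/(2π) = 5727 Hz.
Step 4 — Series Q: Q = ω₀L/R = 3.599e+04·0.0985/673 = 5.267.
Step 5 — 3dB bandwidth: Δω = ω₀/Q = 6832 rad/s; BW = Δω/(2π) = 1087 Hz.

(a) f₀ = 5727 Hz  (b) Q = 5.267  (c) BW = 1087 Hz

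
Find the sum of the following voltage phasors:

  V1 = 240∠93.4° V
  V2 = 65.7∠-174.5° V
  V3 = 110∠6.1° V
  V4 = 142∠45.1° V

Step 1 — Convert each phasor to rectangular form:
  V1 = 240·(cos(93.4°) + j·sin(93.4°)) = -14.23 + j239.6 V
  V2 = 65.7·(cos(-174.5°) + j·sin(-174.5°)) = -65.4 - j6.297 V
  V3 = 110·(cos(6.1°) + j·sin(6.1°)) = 109.4 + j11.69 V
  V4 = 142·(cos(45.1°) + j·sin(45.1°)) = 100.2 + j100.6 V
Step 2 — Sum components: V_total = 130 + j345.6 V.
Step 3 — Convert to polar: |V_total| = 369.2 V, ∠V_total = 69.4°.

V_total = 369.2∠69.4° V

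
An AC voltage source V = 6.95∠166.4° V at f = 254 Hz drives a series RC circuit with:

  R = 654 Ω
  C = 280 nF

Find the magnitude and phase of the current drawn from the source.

Step 1 — Angular frequency: ω = 2π·f = 2π·254 = 1596 rad/s.
Step 2 — Component impedances:
  R: Z = R = 654 Ω
  C: Z = 1/(jωC) = -j/(ω·C) = 0 - j2238 Ω
Step 3 — Series combination: Z_total = R + C = 654 - j2238 Ω = 2331∠-73.7° Ω.
Step 4 — Source phasor: V = 6.95∠166.4° V = -6.755 + j1.634 V.
Step 5 — Ohm's law: I = V / Z_total = (-6.755 + j1.634) / (654 - j2238) = -0.001486 - j0.002584 A.
Step 6 — Convert to polar: |I| = 0.002981 A, ∠I = -119.9°.

I = 0.002981∠-119.9° A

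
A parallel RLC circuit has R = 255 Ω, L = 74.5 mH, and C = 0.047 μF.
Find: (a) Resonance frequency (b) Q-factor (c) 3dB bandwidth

Step 1 — Resonance: ω₀ = 1/√(LC) = 1/√(0.0745·4.7e-08) = 1.69e+04 rad/s.
Step 2 — f₀ = ω₀/(2π) = 2690 Hz.
Step 3 — Parallel Q: Q = R/(ω₀L) = 255/(1.69e+04·0.0745) = 0.2025.
Step 4 — Bandwidth: Δω = ω₀/Q = 8.344e+04 rad/s; BW = Δω/(2π) = 1.328e+04 Hz.

(a) f₀ = 2690 Hz  (b) Q = 0.2025  (c) BW = 1.328e+04 Hz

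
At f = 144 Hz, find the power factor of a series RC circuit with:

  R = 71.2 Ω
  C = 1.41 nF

Step 1 — Angular frequency: ω = 2π·f = 2π·144 = 904.8 rad/s.
Step 2 — Component impedances:
  R: Z = R = 71.2 Ω
  C: Z = 1/(jωC) = -j/(ω·C) = 0 - j7.839e+05 Ω
Step 3 — Series combination: Z_total = R + C = 71.2 - j7.839e+05 Ω = 7.839e+05∠-90.0° Ω.
Step 4 — Power factor: PF = cos(φ) = Re(Z)/|Z| = 71.2/7.839e+05 = 9.083e-05.
Step 5 — Type: Im(Z) = -7.839e+05 ⇒ leading (phase φ = -90.0°).

PF = 9.083e-05 (leading, φ = -90.0°)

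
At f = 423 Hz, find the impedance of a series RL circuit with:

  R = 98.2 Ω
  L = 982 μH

Step 1 — Angular frequency: ω = 2π·f = 2π·423 = 2658 rad/s.
Step 2 — Component impedances:
  R: Z = R = 98.2 Ω
  L: Z = jωL = j·2658·0.000982 = 0 + j2.61 Ω
Step 3 — Series combination: Z_total = R + L = 98.2 + j2.61 Ω = 98.23∠1.5° Ω.

Z = 98.2 + j2.61 Ω = 98.23∠1.5° Ω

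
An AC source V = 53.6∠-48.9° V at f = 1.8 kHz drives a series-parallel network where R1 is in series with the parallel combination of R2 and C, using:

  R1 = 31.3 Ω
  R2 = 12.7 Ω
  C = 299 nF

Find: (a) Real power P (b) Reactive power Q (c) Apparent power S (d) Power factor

Step 1 — Angular frequency: ω = 2π·f = 2π·1800 = 1.131e+04 rad/s.
Step 2 — Component impedances:
  R1: Z = R = 31.3 Ω
  R2: Z = R = 12.7 Ω
  C: Z = 1/(jωC) = -j/(ω·C) = 0 - j295.7 Ω
Step 3 — Parallel branch: R2 || C = 1/(1/R2 + 1/C) = 12.68 - j0.5444 Ω.
Step 4 — Series with R1: Z_total = R1 + (R2 || C) = 43.98 - j0.5444 Ω = 43.98∠-0.7° Ω.
Step 5 — Source phasor: V = 53.6∠-48.9° V = 35.24 - j40.39 V.
Step 6 — Current: I = V / Z = 0.8125 - j0.9084 A = 1.219∠-48.2° A.
Step 7 — Complex power: S = V·I* = 65.32 - j0.8086 VA.
Step 8 — Real power: P = Re(S) = 65.32 W.
Step 9 — Reactive power: Q = Im(S) = -0.8086 VAR.
Step 10 — Apparent power: |S| = 65.32 VA.
Step 11 — Power factor: PF = P/|S| = 0.9999 (leading).

(a) P = 65.32 W  (b) Q = -0.8086 VAR  (c) S = 65.32 VA  (d) PF = 0.9999 (leading)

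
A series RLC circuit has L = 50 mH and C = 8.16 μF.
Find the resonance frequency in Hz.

Step 1 — Resonance condition Im(Z)=0 gives ω₀ = 1/√(LC).
Step 2 — ω₀ = 1/√(0.05·8.16e-06) = 1566 rad/s.
Step 3 — f₀ = ω₀/(2π) = 249.2 Hz.

f₀ = 249.2 Hz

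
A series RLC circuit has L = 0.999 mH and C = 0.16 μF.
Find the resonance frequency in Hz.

Step 1 — Resonance condition Im(Z)=0 gives ω₀ = 1/√(LC).
Step 2 — ω₀ = 1/√(0.000999·1.6e-07) = 7.91e+04 rad/s.
Step 3 — f₀ = ω₀/(2π) = 1.259e+04 Hz.

f₀ = 1.259e+04 Hz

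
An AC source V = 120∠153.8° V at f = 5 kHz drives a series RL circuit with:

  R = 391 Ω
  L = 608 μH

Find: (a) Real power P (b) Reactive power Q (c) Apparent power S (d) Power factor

Step 1 — Angular frequency: ω = 2π·f = 2π·5000 = 3.142e+04 rad/s.
Step 2 — Component impedances:
  R: Z = R = 391 Ω
  L: Z = jωL = j·3.142e+04·0.000608 = 0 + j19.1 Ω
Step 3 — Series combination: Z_total = R + L = 391 + j19.1 Ω = 391.5∠2.8° Ω.
Step 4 — Source phasor: V = 120∠153.8° V = -107.7 + j52.98 V.
Step 5 — Current: I = V / Z = -0.2681 + j0.1486 A = 0.3065∠151.0° A.
Step 6 — Complex power: S = V·I* = 36.74 + j1.795 VA.
Step 7 — Real power: P = Re(S) = 36.74 W.
Step 8 — Reactive power: Q = Im(S) = 1.795 VAR.
Step 9 — Apparent power: |S| = 36.78 VA.
Step 10 — Power factor: PF = P/|S| = 0.9988 (lagging).

(a) P = 36.74 W  (b) Q = 1.795 VAR  (c) S = 36.78 VA  (d) PF = 0.9988 (lagging)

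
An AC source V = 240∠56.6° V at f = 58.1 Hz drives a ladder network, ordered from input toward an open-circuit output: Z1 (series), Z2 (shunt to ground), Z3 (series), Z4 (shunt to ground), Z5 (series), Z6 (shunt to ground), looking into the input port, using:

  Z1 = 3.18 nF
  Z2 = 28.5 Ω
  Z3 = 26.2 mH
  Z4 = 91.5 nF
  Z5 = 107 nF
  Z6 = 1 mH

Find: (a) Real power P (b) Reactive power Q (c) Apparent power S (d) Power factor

Step 1 — Angular frequency: ω = 2π·f = 2π·58.1 = 365.1 rad/s.
Step 2 — Component impedances:
  Z1: Z = 1/(jωC) = -j/(ω·C) = 0 - j8.614e+05 Ω
  Z2: Z = R = 28.5 Ω
  Z3: Z = jωL = j·365.1·0.0262 = 0 + j9.564 Ω
  Z4: Z = 1/(jωC) = -j/(ω·C) = 0 - j2.994e+04 Ω
  Z5: Z = 1/(jωC) = -j/(ω·C) = 0 - j2.56e+04 Ω
  Z6: Z = jωL = j·365.1·0.001 = 0 + j0.3651 Ω
Step 3 — Ladder network (open output): work backward from the far end, alternating series and parallel combinations. Z_in = 28.5 - j8.614e+05 Ω = 8.614e+05∠-90.0° Ω.
Step 4 — Source phasor: V = 240∠56.6° V = 132.1 + j200.4 V.
Step 5 — Current: I = V / Z = -0.0002326 + j0.0001534 A = 0.0002786∠146.6° A.
Step 6 — Complex power: S = V·I* = 2.212e-06 - j0.06687 VA.
Step 7 — Real power: P = Re(S) = 2.212e-06 W.
Step 8 — Reactive power: Q = Im(S) = -0.06687 VAR.
Step 9 — Apparent power: |S| = 0.06687 VA.
Step 10 — Power factor: PF = P/|S| = 3.308e-05 (leading).

(a) P = 2.212e-06 W  (b) Q = -0.06687 VAR  (c) S = 0.06687 VA  (d) PF = 3.308e-05 (leading)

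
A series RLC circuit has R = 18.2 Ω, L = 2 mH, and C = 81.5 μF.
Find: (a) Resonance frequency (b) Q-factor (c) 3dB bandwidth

Step 1 — Resonance: ω₀ = 1/√(LC) = 1/√(0.002·8.15e-05) = 2477 rad/s.
Step 2 — f₀ = ω₀/(2π) = 394.2 Hz.
Step 3 — Series Q: Q = ω₀L/R = 2477·0.002/18.2 = 0.2722.
Step 4 — Bandwidth: Δω = ω₀/Q = 9100 rad/s; BW = Δω/(2π) = 1448 Hz.

(a) f₀ = 394.2 Hz  (b) Q = 0.2722  (c) BW = 1448 Hz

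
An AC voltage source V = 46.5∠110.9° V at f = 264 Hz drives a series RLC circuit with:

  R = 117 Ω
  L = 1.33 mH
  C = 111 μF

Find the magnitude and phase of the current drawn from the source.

Step 1 — Angular frequency: ω = 2π·f = 2π·264 = 1659 rad/s.
Step 2 — Component impedances:
  R: Z = R = 117 Ω
  L: Z = jωL = j·1659·0.00133 = 0 + j2.206 Ω
  C: Z = 1/(jωC) = -j/(ω·C) = 0 - j5.431 Ω
Step 3 — Series combination: Z_total = R + L + C = 117 - j3.225 Ω = 117∠-1.6° Ω.
Step 4 — Source phasor: V = 46.5∠110.9° V = -16.59 + j43.44 V.
Step 5 — Ohm's law: I = V / Z_total = (-16.59 + j43.44) / (117 - j3.225) = -0.1519 + j0.3671 A.
Step 6 — Convert to polar: |I| = 0.3973 A, ∠I = 112.5°.

I = 0.3973∠112.5° A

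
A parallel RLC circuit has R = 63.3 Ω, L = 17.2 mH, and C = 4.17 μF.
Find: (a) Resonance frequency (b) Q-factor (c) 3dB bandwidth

Step 1 — Resonance: ω₀ = 1/√(LC) = 1/√(0.0172·4.17e-06) = 3734 rad/s.
Step 2 — f₀ = ω₀/(2π) = 594.3 Hz.
Step 3 — Parallel Q: Q = R/(ω₀L) = 63.3/(3734·0.0172) = 0.9856.
Step 4 — Bandwidth: Δω = ω₀/Q = 3788 rad/s; BW = Δω/(2π) = 602.9 Hz.

(a) f₀ = 594.3 Hz  (b) Q = 0.9856  (c) BW = 602.9 Hz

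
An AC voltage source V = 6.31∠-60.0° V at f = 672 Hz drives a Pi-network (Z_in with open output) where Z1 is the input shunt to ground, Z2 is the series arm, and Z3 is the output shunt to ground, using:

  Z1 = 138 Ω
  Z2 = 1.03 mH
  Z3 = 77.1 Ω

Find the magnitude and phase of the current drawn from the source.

Step 1 — Angular frequency: ω = 2π·f = 2π·672 = 4222 rad/s.
Step 2 — Component impedances:
  Z1: Z = R = 138 Ω
  Z2: Z = jωL = j·4222·0.00103 = 0 + j4.349 Ω
  Z3: Z = R = 77.1 Ω
Step 3 — With open output, the series arm Z2 and the output shunt Z3 appear in series to ground: Z2 + Z3 = 77.1 + j4.349 Ω.
Step 4 — Parallel with input shunt Z1: Z_in = Z1 || (Z2 + Z3) = 49.5 + j1.789 Ω = 49.53∠2.1° Ω.
Step 5 — Source phasor: V = 6.31∠-60.0° V = 3.155 - j5.465 V.
Step 6 — Ohm's law: I = V / Z_total = (3.155 - j5.465) / (49.5 + j1.789) = 0.05967 - j0.1126 A.
Step 7 — Convert to polar: |I| = 0.1274 A, ∠I = -62.1°.

I = 0.1274∠-62.1° A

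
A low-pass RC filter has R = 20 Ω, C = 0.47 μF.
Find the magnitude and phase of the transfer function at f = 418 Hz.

Step 1 — Angular frequency: ω = 2π·418 = 2626 rad/s.
Step 2 — Transfer function: H(jω) = 1/(1 + jωRC).
Step 3 — Denominator: 1 + jωRC = 1 + j·2626·20·4.7e-07 = 1 + j0.02469.
Step 4 — H = 0.9994 - j0.02467.
Step 5 — Magnitude: |H| = 0.9997 (-0.0 dB); phase: φ = -1.4°.

|H| = 0.9997 (-0.0 dB), φ = -1.4°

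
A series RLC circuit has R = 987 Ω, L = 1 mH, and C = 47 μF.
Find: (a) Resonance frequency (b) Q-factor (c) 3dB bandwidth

Step 1 — Resonance: ω₀ = 1/√(LC) = 1/√(0.001·4.7e-05) = 4613 rad/s.
Step 2 — f₀ = ω₀/(2π) = 734.1 Hz.
Step 3 — Series Q: Q = ω₀L/R = 4613·0.001/987 = 0.004673.
Step 4 — Bandwidth: Δω = ω₀/Q = 9.87e+05 rad/s; BW = Δω/(2π) = 1.571e+05 Hz.

(a) f₀ = 734.1 Hz  (b) Q = 0.004673  (c) BW = 1.571e+05 Hz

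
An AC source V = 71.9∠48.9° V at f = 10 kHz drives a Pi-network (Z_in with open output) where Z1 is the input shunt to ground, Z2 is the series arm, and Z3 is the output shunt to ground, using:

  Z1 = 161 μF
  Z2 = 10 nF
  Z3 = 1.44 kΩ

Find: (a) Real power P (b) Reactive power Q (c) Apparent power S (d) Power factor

Step 1 — Angular frequency: ω = 2π·f = 2π·1e+04 = 6.283e+04 rad/s.
Step 2 — Component impedances:
  Z1: Z = 1/(jωC) = -j/(ω·C) = 0 - j0.09885 Ω
  Z2: Z = 1/(jωC) = -j/(ω·C) = 0 - j1592 Ω
  Z3: Z = R = 1440 Ω
Step 3 — With open output, the series arm Z2 and the output shunt Z3 appear in series to ground: Z2 + Z3 = 1440 - j1592 Ω.
Step 4 — Parallel with input shunt Z1: Z_in = Z1 || (Z2 + Z3) = 3.054e-06 - j0.09885 Ω = 0.09885∠-90.0° Ω.
Step 5 — Source phasor: V = 71.9∠48.9° V = 47.27 + j54.18 V.
Step 6 — Current: I = V / Z = -548.1 + j478.2 A = 727.4∠138.9° A.
Step 7 — Complex power: S = V·I* = 1.616 - j5.23e+04 VA.
Step 8 — Real power: P = Re(S) = 1.616 W.
Step 9 — Reactive power: Q = Im(S) = -5.23e+04 VAR.
Step 10 — Apparent power: |S| = 5.23e+04 VA.
Step 11 — Power factor: PF = P/|S| = 3.09e-05 (leading).

(a) P = 1.616 W  (b) Q = -5.23e+04 VAR  (c) S = 5.23e+04 VA  (d) PF = 3.09e-05 (leading)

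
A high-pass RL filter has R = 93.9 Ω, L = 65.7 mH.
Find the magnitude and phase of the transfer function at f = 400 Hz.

Step 1 — Angular frequency: ω = 2π·400 = 2513 rad/s.
Step 2 — Transfer function: H(jω) = jωL/(R + jωL).
Step 3 — Numerator jωL = j·165.1; denominator R + jωL = 93.9 + j165.1.
Step 4 — H = 0.7556 + j0.4297.
Step 5 — Magnitude: |H| = 0.8693 (-1.2 dB); phase: φ = 29.6°.

|H| = 0.8693 (-1.2 dB), φ = 29.6°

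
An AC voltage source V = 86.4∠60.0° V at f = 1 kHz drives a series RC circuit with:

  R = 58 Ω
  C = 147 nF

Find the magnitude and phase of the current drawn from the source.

Step 1 — Angular frequency: ω = 2π·f = 2π·1000 = 6283 rad/s.
Step 2 — Component impedances:
  R: Z = R = 58 Ω
  C: Z = 1/(jωC) = -j/(ω·C) = 0 - j1083 Ω
Step 3 — Series combination: Z_total = R + C = 58 - j1083 Ω = 1084∠-86.9° Ω.
Step 4 — Source phasor: V = 86.4∠60.0° V = 43.2 + j74.82 V.
Step 5 — Ohm's law: I = V / Z_total = (43.2 + j74.82) / (58 - j1083) = -0.06678 + j0.04348 A.
Step 6 — Convert to polar: |I| = 0.07969 A, ∠I = 146.9°.

I = 0.07969∠146.9° A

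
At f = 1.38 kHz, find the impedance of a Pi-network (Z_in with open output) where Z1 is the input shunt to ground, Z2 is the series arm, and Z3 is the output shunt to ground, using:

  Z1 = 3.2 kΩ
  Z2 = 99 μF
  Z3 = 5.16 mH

Step 1 — Angular frequency: ω = 2π·f = 2π·1380 = 8671 rad/s.
Step 2 — Component impedances:
  Z1: Z = R = 3200 Ω
  Z2: Z = 1/(jωC) = -j/(ω·C) = 0 - j1.165 Ω
  Z3: Z = jωL = j·8671·0.00516 = 0 + j44.74 Ω
Step 3 — With open output, the series arm Z2 and the output shunt Z3 appear in series to ground: Z2 + Z3 = 0 + j43.58 Ω.
Step 4 — Parallel with input shunt Z1: Z_in = Z1 || (Z2 + Z3) = 0.5933 + j43.57 Ω = 43.57∠89.2° Ω.

Z = 0.5933 + j43.57 Ω = 43.57∠89.2° Ω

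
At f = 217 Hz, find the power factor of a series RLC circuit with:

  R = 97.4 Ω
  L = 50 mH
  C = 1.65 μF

Step 1 — Angular frequency: ω = 2π·f = 2π·217 = 1363 rad/s.
Step 2 — Component impedances:
  R: Z = R = 97.4 Ω
  L: Z = jωL = j·1363·0.05 = 0 + j68.17 Ω
  C: Z = 1/(jωC) = -j/(ω·C) = 0 - j444.5 Ω
Step 3 — Series combination: Z_total = R + L + C = 97.4 - j376.3 Ω = 388.7∠-75.5° Ω.
Step 4 — Power factor: PF = cos(φ) = Re(Z)/|Z| = 97.4/388.7 = 0.2506.
Step 5 — Type: Im(Z) = -376.3 ⇒ leading (phase φ = -75.5°).

PF = 0.2506 (leading, φ = -75.5°)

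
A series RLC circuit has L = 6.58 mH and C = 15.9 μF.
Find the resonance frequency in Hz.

Step 1 — Resonance condition Im(Z)=0 gives ω₀ = 1/√(LC).
Step 2 — ω₀ = 1/√(0.00658·1.59e-05) = 3092 rad/s.
Step 3 — f₀ = ω₀/(2π) = 492 Hz.

f₀ = 492 Hz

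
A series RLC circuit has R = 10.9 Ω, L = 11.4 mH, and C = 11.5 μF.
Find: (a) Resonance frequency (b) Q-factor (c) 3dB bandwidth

Step 1 — Resonance: ω₀ = 1/√(LC) = 1/√(0.0114·1.15e-05) = 2762 rad/s.
Step 2 — f₀ = ω₀/(2π) = 439.6 Hz.
Step 3 — Series Q: Q = ω₀L/R = 2762·0.0114/10.9 = 2.889.
Step 4 — Bandwidth: Δω = ω₀/Q = 956.1 rad/s; BW = Δω/(2π) = 152.2 Hz.

(a) f₀ = 439.6 Hz  (b) Q = 2.889  (c) BW = 152.2 Hz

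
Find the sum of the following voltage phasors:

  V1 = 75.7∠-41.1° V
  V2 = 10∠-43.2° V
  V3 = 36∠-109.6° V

Step 1 — Convert each phasor to rectangular form:
  V1 = 75.7·(cos(-41.1°) + j·sin(-41.1°)) = 57.04 - j49.76 V
  V2 = 10·(cos(-43.2°) + j·sin(-43.2°)) = 7.29 - j6.845 V
  V3 = 36·(cos(-109.6°) + j·sin(-109.6°)) = -12.08 - j33.91 V
Step 2 — Sum components: V_total = 52.26 - j90.52 V.
Step 3 — Convert to polar: |V_total| = 104.5 V, ∠V_total = -60.0°.

V_total = 104.5∠-60.0° V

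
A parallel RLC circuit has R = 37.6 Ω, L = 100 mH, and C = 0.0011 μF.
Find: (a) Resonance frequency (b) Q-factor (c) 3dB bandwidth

Step 1 — Resonance: ω₀ = 1/√(LC) = 1/√(0.1·1.1e-09) = 9.535e+04 rad/s.
Step 2 — f₀ = ω₀/(2π) = 1.517e+04 Hz.
Step 3 — Parallel Q: Q = R/(ω₀L) = 37.6/(9.535e+04·0.1) = 0.003944.
Step 4 — Bandwidth: Δω = ω₀/Q = 2.418e+07 rad/s; BW = Δω/(2π) = 3.848e+06 Hz.

(a) f₀ = 1.517e+04 Hz  (b) Q = 0.003944  (c) BW = 3.848e+06 Hz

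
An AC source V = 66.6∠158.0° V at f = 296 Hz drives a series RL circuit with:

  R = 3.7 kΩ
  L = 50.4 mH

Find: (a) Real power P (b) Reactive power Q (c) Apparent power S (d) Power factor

Step 1 — Angular frequency: ω = 2π·f = 2π·296 = 1860 rad/s.
Step 2 — Component impedances:
  R: Z = R = 3700 Ω
  L: Z = jωL = j·1860·0.0504 = 0 + j93.74 Ω
Step 3 — Series combination: Z_total = R + L = 3700 + j93.74 Ω = 3701∠1.5° Ω.
Step 4 — Source phasor: V = 66.6∠158.0° V = -61.75 + j24.95 V.
Step 5 — Current: I = V / Z = -0.01651 + j0.007161 A = 0.01799∠156.5° A.
Step 6 — Complex power: S = V·I* = 1.198 + j0.03035 VA.
Step 7 — Real power: P = Re(S) = 1.198 W.
Step 8 — Reactive power: Q = Im(S) = 0.03035 VAR.
Step 9 — Apparent power: |S| = 1.198 VA.
Step 10 — Power factor: PF = P/|S| = 0.9997 (lagging).

(a) P = 1.198 W  (b) Q = 0.03035 VAR  (c) S = 1.198 VA  (d) PF = 0.9997 (lagging)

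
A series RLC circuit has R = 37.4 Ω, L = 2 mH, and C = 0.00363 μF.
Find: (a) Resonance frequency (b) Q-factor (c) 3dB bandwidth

Step 1 — Resonance: ω₀ = 1/√(LC) = 1/√(0.002·3.63e-09) = 3.711e+05 rad/s.
Step 2 — f₀ = ω₀/(2π) = 5.907e+04 Hz.
Step 3 — Series Q: Q = ω₀L/R = 3.711e+05·0.002/37.4 = 19.85.
Step 4 — Bandwidth: Δω = ω₀/Q = 1.87e+04 rad/s; BW = Δω/(2π) = 2976 Hz.

(a) f₀ = 5.907e+04 Hz  (b) Q = 19.85  (c) BW = 2976 Hz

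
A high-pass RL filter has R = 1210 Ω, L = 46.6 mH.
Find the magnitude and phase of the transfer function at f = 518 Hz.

Step 1 — Angular frequency: ω = 2π·518 = 3255 rad/s.
Step 2 — Transfer function: H(jω) = jωL/(R + jωL).
Step 3 — Numerator jωL = j·151.7; denominator R + jωL = 1210 + j151.7.
Step 4 — H = 0.01547 + j0.1234.
Step 5 — Magnitude: |H| = 0.1244 (-18.1 dB); phase: φ = 82.9°.

|H| = 0.1244 (-18.1 dB), φ = 82.9°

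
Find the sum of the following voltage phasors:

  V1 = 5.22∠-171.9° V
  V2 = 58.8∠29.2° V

Step 1 — Convert each phasor to rectangular form:
  V1 = 5.22·(cos(-171.9°) + j·sin(-171.9°)) = -5.168 - j0.7355 V
  V2 = 58.8·(cos(29.2°) + j·sin(29.2°)) = 51.33 + j28.69 V
Step 2 — Sum components: V_total = 46.16 + j27.95 V.
Step 3 — Convert to polar: |V_total| = 53.96 V, ∠V_total = 31.2°.

V_total = 53.96∠31.2° V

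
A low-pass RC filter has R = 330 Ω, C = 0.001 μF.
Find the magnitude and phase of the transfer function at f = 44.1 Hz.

Step 1 — Angular frequency: ω = 2π·44.1 = 277.1 rad/s.
Step 2 — Transfer function: H(jω) = 1/(1 + jωRC).
Step 3 — Denominator: 1 + jωRC = 1 + j·277.1·330·1e-09 = 1 + j9.144e-05.
Step 4 — H = 1 - j9.144e-05.
Step 5 — Magnitude: |H| = 1 (-0.0 dB); phase: φ = -0.0°.

|H| = 1 (-0.0 dB), φ = -0.0°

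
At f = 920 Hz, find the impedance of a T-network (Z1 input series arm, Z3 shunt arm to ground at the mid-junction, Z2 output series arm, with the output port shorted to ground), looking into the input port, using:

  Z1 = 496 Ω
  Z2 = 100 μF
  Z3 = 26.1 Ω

Step 1 — Angular frequency: ω = 2π·f = 2π·920 = 5781 rad/s.
Step 2 — Component impedances:
  Z1: Z = R = 496 Ω
  Z2: Z = 1/(jωC) = -j/(ω·C) = 0 - j1.73 Ω
  Z3: Z = R = 26.1 Ω
Step 3 — With the output port shorted to ground, the output series arm Z2 runs from the junction to ground; the shunt arm Z3 also runs from the junction to ground. They appear in parallel: Z3 || Z2 = 0.1142 - j1.722 Ω.
Step 4 — Series with input arm Z1: Z_in = Z1 + (Z3 || Z2) = 496.1 - j1.722 Ω = 496.1∠-0.2° Ω.

Z = 496.1 - j1.722 Ω = 496.1∠-0.2° Ω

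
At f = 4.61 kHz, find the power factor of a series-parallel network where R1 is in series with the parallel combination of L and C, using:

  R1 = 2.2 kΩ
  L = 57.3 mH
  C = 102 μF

Step 1 — Angular frequency: ω = 2π·f = 2π·4610 = 2.897e+04 rad/s.
Step 2 — Component impedances:
  R1: Z = R = 2200 Ω
  L: Z = jωL = j·2.897e+04·0.0573 = 0 + j1660 Ω
  C: Z = 1/(jωC) = -j/(ω·C) = 0 - j0.3385 Ω
Step 3 — Parallel branch: L || C = 1/(1/L + 1/C) = 0 - j0.3385 Ω.
Step 4 — Series with R1: Z_total = R1 + (L || C) = 2200 - j0.3385 Ω = 2200∠-0.0° Ω.
Step 5 — Power factor: PF = cos(φ) = Re(Z)/|Z| = 2200/2200 = 1.
Step 6 — Type: Im(Z) = -0.3385 ⇒ leading (phase φ = -0.0°).

PF = 1 (leading, φ = -0.0°)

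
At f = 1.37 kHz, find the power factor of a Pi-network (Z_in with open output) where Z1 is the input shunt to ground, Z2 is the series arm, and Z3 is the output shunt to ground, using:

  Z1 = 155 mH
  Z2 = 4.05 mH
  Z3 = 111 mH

Step 1 — Angular frequency: ω = 2π·f = 2π·1370 = 8608 rad/s.
Step 2 — Component impedances:
  Z1: Z = jωL = j·8608·0.155 = 0 + j1334 Ω
  Z2: Z = jωL = j·8608·0.00405 = 0 + j34.86 Ω
  Z3: Z = jωL = j·8608·0.111 = 0 + j955.5 Ω
Step 3 — With open output, the series arm Z2 and the output shunt Z3 appear in series to ground: Z2 + Z3 = 0 + j990.3 Ω.
Step 4 — Parallel with input shunt Z1: Z_in = Z1 || (Z2 + Z3) = 0 + j568.4 Ω = 568.4∠90.0° Ω.
Step 5 — Power factor: PF = cos(φ) = Re(Z)/|Z| = -0/568.4 = -0.
Step 6 — Type: Im(Z) = 568.4 ⇒ lagging (phase φ = 90.0°).

PF = -0 (lagging, φ = 90.0°)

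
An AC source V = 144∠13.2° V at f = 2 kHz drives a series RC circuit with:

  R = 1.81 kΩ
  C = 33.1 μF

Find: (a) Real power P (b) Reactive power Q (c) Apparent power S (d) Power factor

Step 1 — Angular frequency: ω = 2π·f = 2π·2000 = 1.257e+04 rad/s.
Step 2 — Component impedances:
  R: Z = R = 1810 Ω
  C: Z = 1/(jωC) = -j/(ω·C) = 0 - j2.404 Ω
Step 3 — Series combination: Z_total = R + C = 1810 - j2.404 Ω = 1810∠-0.1° Ω.
Step 4 — Source phasor: V = 144∠13.2° V = 140.2 + j32.88 V.
Step 5 — Current: I = V / Z = 0.07743 + j0.01827 A = 0.07956∠13.3° A.
Step 6 — Complex power: S = V·I* = 11.46 - j0.01522 VA.
Step 7 — Real power: P = Re(S) = 11.46 W.
Step 8 — Reactive power: Q = Im(S) = -0.01522 VAR.
Step 9 — Apparent power: |S| = 11.46 VA.
Step 10 — Power factor: PF = P/|S| = 1 (leading).

(a) P = 11.46 W  (b) Q = -0.01522 VAR  (c) S = 11.46 VA  (d) PF = 1 (leading)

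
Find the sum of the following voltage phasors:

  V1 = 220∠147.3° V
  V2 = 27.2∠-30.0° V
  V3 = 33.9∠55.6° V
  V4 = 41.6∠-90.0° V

Step 1 — Convert each phasor to rectangular form:
  V1 = 220·(cos(147.3°) + j·sin(147.3°)) = -185.1 + j118.9 V
  V2 = 27.2·(cos(-30.0°) + j·sin(-30.0°)) = 23.56 - j13.6 V
  V3 = 33.9·(cos(55.6°) + j·sin(55.6°)) = 19.15 + j27.97 V
  V4 = 41.6·(cos(-90.0°) + j·sin(-90.0°)) = 0 - j41.6 V
Step 2 — Sum components: V_total = -142.4 + j91.62 V.
Step 3 — Convert to polar: |V_total| = 169.4 V, ∠V_total = 147.2°.

V_total = 169.4∠147.2° V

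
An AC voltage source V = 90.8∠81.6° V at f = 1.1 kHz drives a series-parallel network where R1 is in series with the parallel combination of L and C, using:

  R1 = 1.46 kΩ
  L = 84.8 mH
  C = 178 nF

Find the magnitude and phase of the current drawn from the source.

Step 1 — Angular frequency: ω = 2π·f = 2π·1100 = 6912 rad/s.
Step 2 — Component impedances:
  R1: Z = R = 1460 Ω
  L: Z = jωL = j·6912·0.0848 = 0 + j586.1 Ω
  C: Z = 1/(jωC) = -j/(ω·C) = 0 - j812.8 Ω
Step 3 — Parallel branch: L || C = 1/(1/L + 1/C) = 0 + j2101 Ω.
Step 4 — Series with R1: Z_total = R1 + (L || C) = 1460 + j2101 Ω = 2558∠55.2° Ω.
Step 5 — Source phasor: V = 90.8∠81.6° V = 13.26 + j89.83 V.
Step 6 — Ohm's law: I = V / Z_total = (13.26 + j89.83) / (1460 + j2101) = 0.03179 + j0.01578 A.
Step 7 — Convert to polar: |I| = 0.03549 A, ∠I = 26.4°.

I = 0.03549∠26.4° A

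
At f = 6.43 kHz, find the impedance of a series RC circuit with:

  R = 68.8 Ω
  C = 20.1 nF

Step 1 — Angular frequency: ω = 2π·f = 2π·6430 = 4.04e+04 rad/s.
Step 2 — Component impedances:
  R: Z = R = 68.8 Ω
  C: Z = 1/(jωC) = -j/(ω·C) = 0 - j1231 Ω
Step 3 — Series combination: Z_total = R + C = 68.8 - j1231 Ω = 1233∠-86.8° Ω.

Z = 68.8 - j1231 Ω = 1233∠-86.8° Ω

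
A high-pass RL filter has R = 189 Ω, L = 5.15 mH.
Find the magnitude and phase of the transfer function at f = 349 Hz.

Step 1 — Angular frequency: ω = 2π·349 = 2193 rad/s.
Step 2 — Transfer function: H(jω) = jωL/(R + jωL).
Step 3 — Numerator jωL = j·11.29; denominator R + jωL = 189 + j11.29.
Step 4 — H = 0.003558 + j0.05954.
Step 5 — Magnitude: |H| = 0.05965 (-24.5 dB); phase: φ = 86.6°.

|H| = 0.05965 (-24.5 dB), φ = 86.6°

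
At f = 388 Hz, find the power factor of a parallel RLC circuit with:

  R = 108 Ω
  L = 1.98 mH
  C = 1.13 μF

Step 1 — Angular frequency: ω = 2π·f = 2π·388 = 2438 rad/s.
Step 2 — Component impedances:
  R: Z = R = 108 Ω
  L: Z = jωL = j·2438·0.00198 = 0 + j4.827 Ω
  C: Z = 1/(jωC) = -j/(ω·C) = 0 - j363 Ω
Step 3 — Parallel combination: 1/Z_total = 1/R + 1/L + 1/C; Z_total = 0.2211 + j4.882 Ω = 4.887∠87.4° Ω.
Step 4 — Power factor: PF = cos(φ) = Re(Z)/|Z| = 0.22114/4.887 = 0.04525.
Step 5 — Type: Im(Z) = 4.882 ⇒ lagging (phase φ = 87.4°).

PF = 0.04525 (lagging, φ = 87.4°)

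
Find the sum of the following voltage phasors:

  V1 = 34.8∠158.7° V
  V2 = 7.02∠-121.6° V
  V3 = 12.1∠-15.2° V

Step 1 — Convert each phasor to rectangular form:
  V1 = 34.8·(cos(158.7°) + j·sin(158.7°)) = -32.42 + j12.64 V
  V2 = 7.02·(cos(-121.6°) + j·sin(-121.6°)) = -3.678 - j5.979 V
  V3 = 12.1·(cos(-15.2°) + j·sin(-15.2°)) = 11.68 - j3.172 V
Step 2 — Sum components: V_total = -24.42 + j3.49 V.
Step 3 — Convert to polar: |V_total| = 24.67 V, ∠V_total = 171.9°.

V_total = 24.67∠171.9° V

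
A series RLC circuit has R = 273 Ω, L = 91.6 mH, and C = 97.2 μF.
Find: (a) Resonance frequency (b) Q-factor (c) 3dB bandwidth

Step 1 — Resonance condition Im(Z)=0 gives ω₀ = 1/√(LC).
Step 2 — ω₀ = 1/√(0.0916·9.72e-05) = 335.1 rad/s.
Step 3 — f₀ = ω₀/(2π) = 53.34 Hz.
Step 4 — Series Q: Q = ω₀L/R = 335.1·0.0916/273 = 0.1124.
Step 5 — 3dB bandwidth: Δω = ω₀/Q = 2980 rad/s; BW = Δω/(2π) = 474.3 Hz.

(a) f₀ = 53.34 Hz  (b) Q = 0.1124  (c) BW = 474.3 Hz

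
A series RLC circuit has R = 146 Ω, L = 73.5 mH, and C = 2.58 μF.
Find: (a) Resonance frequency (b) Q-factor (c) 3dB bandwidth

Step 1 — Resonance: ω₀ = 1/√(LC) = 1/√(0.0735·2.58e-06) = 2296 rad/s.
Step 2 — f₀ = ω₀/(2π) = 365.5 Hz.
Step 3 — Series Q: Q = ω₀L/R = 2296·0.0735/146 = 1.156.
Step 4 — Bandwidth: Δω = ω₀/Q = 1986 rad/s; BW = Δω/(2π) = 316.1 Hz.

(a) f₀ = 365.5 Hz  (b) Q = 1.156  (c) BW = 316.1 Hz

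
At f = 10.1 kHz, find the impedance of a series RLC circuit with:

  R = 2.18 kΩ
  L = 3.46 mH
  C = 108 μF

Step 1 — Angular frequency: ω = 2π·f = 2π·1.01e+04 = 6.346e+04 rad/s.
Step 2 — Component impedances:
  R: Z = R = 2180 Ω
  L: Z = jωL = j·6.346e+04·0.00346 = 0 + j219.6 Ω
  C: Z = 1/(jωC) = -j/(ω·C) = 0 - j0.1459 Ω
Step 3 — Series combination: Z_total = R + L + C = 2180 + j219.4 Ω = 2191∠5.7° Ω.

Z = 2180 + j219.4 Ω = 2191∠5.7° Ω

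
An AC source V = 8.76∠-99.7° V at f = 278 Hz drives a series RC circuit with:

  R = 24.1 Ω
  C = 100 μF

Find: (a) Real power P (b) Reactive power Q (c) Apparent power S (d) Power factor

Step 1 — Angular frequency: ω = 2π·f = 2π·278 = 1747 rad/s.
Step 2 — Component impedances:
  R: Z = R = 24.1 Ω
  C: Z = 1/(jωC) = -j/(ω·C) = 0 - j5.725 Ω
Step 3 — Series combination: Z_total = R + C = 24.1 - j5.725 Ω = 24.77∠-13.4° Ω.
Step 4 — Source phasor: V = 8.76∠-99.7° V = -1.476 - j8.635 V.
Step 5 — Current: I = V / Z = 0.02259 - j0.3529 A = 0.3536∠-86.3° A.
Step 6 — Complex power: S = V·I* = 3.014 - j0.716 VA.
Step 7 — Real power: P = Re(S) = 3.014 W.
Step 8 — Reactive power: Q = Im(S) = -0.716 VAR.
Step 9 — Apparent power: |S| = 3.098 VA.
Step 10 — Power factor: PF = P/|S| = 0.9729 (leading).

(a) P = 3.014 W  (b) Q = -0.716 VAR  (c) S = 3.098 VA  (d) PF = 0.9729 (leading)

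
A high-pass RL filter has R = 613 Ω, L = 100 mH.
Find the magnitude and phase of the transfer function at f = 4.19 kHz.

Step 1 — Angular frequency: ω = 2π·4190 = 2.633e+04 rad/s.
Step 2 — Transfer function: H(jω) = jωL/(R + jωL).
Step 3 — Numerator jωL = j·2633; denominator R + jωL = 613 + j2633.
Step 4 — H = 0.9486 + j0.2209.
Step 5 — Magnitude: |H| = 0.9739 (-0.2 dB); phase: φ = 13.1°.

|H| = 0.9739 (-0.2 dB), φ = 13.1°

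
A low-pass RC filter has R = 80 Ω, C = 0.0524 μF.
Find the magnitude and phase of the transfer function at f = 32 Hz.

Step 1 — Angular frequency: ω = 2π·32 = 201.1 rad/s.
Step 2 — Transfer function: H(jω) = 1/(1 + jωRC).
Step 3 — Denominator: 1 + jωRC = 1 + j·201.1·80·5.24e-08 = 1 + j0.0008429.
Step 4 — H = 1 - j0.0008429.
Step 5 — Magnitude: |H| = 1 (-0.0 dB); phase: φ = -0.0°.

|H| = 1 (-0.0 dB), φ = -0.0°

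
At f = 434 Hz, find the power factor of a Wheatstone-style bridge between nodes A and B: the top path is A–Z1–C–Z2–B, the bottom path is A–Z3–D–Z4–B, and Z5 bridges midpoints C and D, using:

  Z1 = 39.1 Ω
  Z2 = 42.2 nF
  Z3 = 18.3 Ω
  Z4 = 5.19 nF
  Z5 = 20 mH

Step 1 — Angular frequency: ω = 2π·f = 2π·434 = 2727 rad/s.
Step 2 — Component impedances:
  Z1: Z = R = 39.1 Ω
  Z2: Z = 1/(jωC) = -j/(ω·C) = 0 - j8690 Ω
  Z3: Z = R = 18.3 Ω
  Z4: Z = 1/(jωC) = -j/(ω·C) = 0 - j7.066e+04 Ω
  Z5: Z = jωL = j·2727·0.02 = 0 + j54.54 Ω
Step 3 — Bridge requires nodal analysis (the Z5 bridge couples midpoints C and D, so the two paths cannot be reduced to a simple series/parallel combination). Setting node B to ground and injecting 1 A at node A, the 3-node admittance system at A, C, D solves to V_A = Z_AB = 21.37 - j7729 Ω = 7729∠-89.8° Ω.
Step 4 — Power factor: PF = cos(φ) = Re(Z)/|Z| = 21.37/7729 = 0.002765.
Step 5 — Type: Im(Z) = -7729 ⇒ leading (phase φ = -89.8°).

PF = 0.002765 (leading, φ = -89.8°)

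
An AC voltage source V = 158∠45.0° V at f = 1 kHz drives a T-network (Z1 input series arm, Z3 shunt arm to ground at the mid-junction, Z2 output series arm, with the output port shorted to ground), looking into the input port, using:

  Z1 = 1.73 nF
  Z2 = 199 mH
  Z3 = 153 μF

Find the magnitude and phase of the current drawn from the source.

Step 1 — Angular frequency: ω = 2π·f = 2π·1000 = 6283 rad/s.
Step 2 — Component impedances:
  Z1: Z = 1/(jωC) = -j/(ω·C) = 0 - j9.2e+04 Ω
  Z2: Z = jωL = j·6283·0.199 = 0 + j1250 Ω
  Z3: Z = 1/(jωC) = -j/(ω·C) = 0 - j1.04 Ω
Step 3 — With the output port shorted to ground, the output series arm Z2 runs from the junction to ground; the shunt arm Z3 also runs from the junction to ground. They appear in parallel: Z3 || Z2 = 0 - j1.041 Ω.
Step 4 — Series with input arm Z1: Z_in = Z1 + (Z3 || Z2) = 0 - j9.2e+04 Ω = 9.2e+04∠-90.0° Ω.
Step 5 — Source phasor: V = 158∠45.0° V = 111.7 + j111.7 V.
Step 6 — Ohm's law: I = V / Z_total = (111.7 + j111.7) / (0 - j9.2e+04) = -0.001214 + j0.001214 A.
Step 7 — Convert to polar: |I| = 0.001717 A, ∠I = 135.0°.

I = 0.001717∠135.0° A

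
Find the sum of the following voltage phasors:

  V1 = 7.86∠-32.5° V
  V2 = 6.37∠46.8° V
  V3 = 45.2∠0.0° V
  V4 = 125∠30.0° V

Step 1 — Convert each phasor to rectangular form:
  V1 = 7.86·(cos(-32.5°) + j·sin(-32.5°)) = 6.629 - j4.223 V
  V2 = 6.37·(cos(46.8°) + j·sin(46.8°)) = 4.361 + j4.644 V
  V3 = 45.2·(cos(0.0°) + j·sin(0.0°)) = 45.2 V
  V4 = 125·(cos(30.0°) + j·sin(30.0°)) = 108.3 + j62.5 V
Step 2 — Sum components: V_total = 164.4 + j62.92 V.
Step 3 — Convert to polar: |V_total| = 176.1 V, ∠V_total = 20.9°.

V_total = 176.1∠20.9° V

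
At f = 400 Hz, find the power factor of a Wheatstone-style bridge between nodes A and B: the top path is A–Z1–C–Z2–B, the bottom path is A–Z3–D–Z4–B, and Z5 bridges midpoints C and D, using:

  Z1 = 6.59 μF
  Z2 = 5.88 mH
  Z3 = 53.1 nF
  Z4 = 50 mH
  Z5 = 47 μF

Step 1 — Angular frequency: ω = 2π·f = 2π·400 = 2513 rad/s.
Step 2 — Component impedances:
  Z1: Z = 1/(jωC) = -j/(ω·C) = 0 - j60.38 Ω
  Z2: Z = jωL = j·2513·0.00588 = 0 + j14.78 Ω
  Z3: Z = 1/(jωC) = -j/(ω·C) = 0 - j7493 Ω
  Z4: Z = jωL = j·2513·0.05 = 0 + j125.7 Ω
  Z5: Z = 1/(jωC) = -j/(ω·C) = 0 - j8.466 Ω
Step 3 — Bridge requires nodal analysis (the Z5 bridge couples midpoints C and D, so the two paths cannot be reduced to a simple series/parallel combination). Setting node B to ground and injecting 1 A at node A, the 3-node admittance system at A, C, D solves to V_A = Z_AB = 0 - j46.76 Ω = 46.76∠-90.0° Ω.
Step 4 — Power factor: PF = cos(φ) = Re(Z)/|Z| = 0/46.76 = 0.
Step 5 — Type: Im(Z) = -46.76 ⇒ leading (phase φ = -90.0°).

PF = 0 (leading, φ = -90.0°)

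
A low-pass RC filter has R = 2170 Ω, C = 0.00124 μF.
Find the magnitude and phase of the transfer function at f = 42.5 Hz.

Step 1 — Angular frequency: ω = 2π·42.5 = 267 rad/s.
Step 2 — Transfer function: H(jω) = 1/(1 + jωRC).
Step 3 — Denominator: 1 + jωRC = 1 + j·267·2170·1.24e-09 = 1 + j0.0007185.
Step 4 — H = 1 - j0.0007185.
Step 5 — Magnitude: |H| = 1 (-0.0 dB); phase: φ = -0.0°.

|H| = 1 (-0.0 dB), φ = -0.0°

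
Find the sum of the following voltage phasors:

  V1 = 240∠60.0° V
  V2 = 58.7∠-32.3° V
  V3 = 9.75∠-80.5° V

Step 1 — Convert each phasor to rectangular form:
  V1 = 240·(cos(60.0°) + j·sin(60.0°)) = 120 + j207.8 V
  V2 = 58.7·(cos(-32.3°) + j·sin(-32.3°)) = 49.62 - j31.37 V
  V3 = 9.75·(cos(-80.5°) + j·sin(-80.5°)) = 1.609 - j9.616 V
Step 2 — Sum components: V_total = 171.2 + j166.9 V.
Step 3 — Convert to polar: |V_total| = 239.1 V, ∠V_total = 44.3°.

V_total = 239.1∠44.3° V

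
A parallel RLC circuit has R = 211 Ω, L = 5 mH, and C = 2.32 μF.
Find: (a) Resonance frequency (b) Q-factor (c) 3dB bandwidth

Step 1 — Resonance: ω₀ = 1/√(LC) = 1/√(0.005·2.32e-06) = 9285 rad/s.
Step 2 — f₀ = ω₀/(2π) = 1478 Hz.
Step 3 — Parallel Q: Q = R/(ω₀L) = 211/(9285·0.005) = 4.545.
Step 4 — Bandwidth: Δω = ω₀/Q = 2043 rad/s; BW = Δω/(2π) = 325.1 Hz.

(a) f₀ = 1478 Hz  (b) Q = 4.545  (c) BW = 325.1 Hz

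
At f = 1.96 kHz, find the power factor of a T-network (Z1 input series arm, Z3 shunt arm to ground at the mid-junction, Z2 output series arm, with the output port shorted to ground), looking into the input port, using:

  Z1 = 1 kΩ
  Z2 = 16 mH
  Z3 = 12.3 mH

Step 1 — Angular frequency: ω = 2π·f = 2π·1960 = 1.232e+04 rad/s.
Step 2 — Component impedances:
  Z1: Z = R = 1000 Ω
  Z2: Z = jωL = j·1.232e+04·0.016 = 0 + j197 Ω
  Z3: Z = jωL = j·1.232e+04·0.0123 = 0 + j151.5 Ω
Step 3 — With the output port shorted to ground, the output series arm Z2 runs from the junction to ground; the shunt arm Z3 also runs from the junction to ground. They appear in parallel: Z3 || Z2 = 0 + j85.64 Ω.
Step 4 — Series with input arm Z1: Z_in = Z1 + (Z3 || Z2) = 1000 + j85.64 Ω = 1004∠4.9° Ω.
Step 5 — Power factor: PF = cos(φ) = Re(Z)/|Z| = 1000/1003.66 = 0.9964.
Step 6 — Type: Im(Z) = 85.64 ⇒ lagging (phase φ = 4.9°).

PF = 0.9964 (lagging, φ = 4.9°)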